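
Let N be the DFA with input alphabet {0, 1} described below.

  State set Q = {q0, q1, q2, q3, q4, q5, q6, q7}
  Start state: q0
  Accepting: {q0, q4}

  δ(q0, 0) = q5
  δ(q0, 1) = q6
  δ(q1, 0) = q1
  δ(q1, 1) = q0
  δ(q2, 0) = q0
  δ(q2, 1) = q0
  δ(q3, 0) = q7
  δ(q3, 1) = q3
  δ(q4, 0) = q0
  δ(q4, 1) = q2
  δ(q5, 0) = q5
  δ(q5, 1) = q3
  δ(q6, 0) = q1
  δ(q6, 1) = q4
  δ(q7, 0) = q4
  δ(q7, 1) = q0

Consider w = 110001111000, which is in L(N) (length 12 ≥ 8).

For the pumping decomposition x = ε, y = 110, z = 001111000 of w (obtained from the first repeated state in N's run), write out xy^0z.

001111000

xy⁰z = xz = ε·001111000 = 001111000.
Reading y = 110 takes N from q0 back to q0, so after x the machine is still in q0, and z then leads to the accepting state q0. Hence 001111000 ∈ L(N).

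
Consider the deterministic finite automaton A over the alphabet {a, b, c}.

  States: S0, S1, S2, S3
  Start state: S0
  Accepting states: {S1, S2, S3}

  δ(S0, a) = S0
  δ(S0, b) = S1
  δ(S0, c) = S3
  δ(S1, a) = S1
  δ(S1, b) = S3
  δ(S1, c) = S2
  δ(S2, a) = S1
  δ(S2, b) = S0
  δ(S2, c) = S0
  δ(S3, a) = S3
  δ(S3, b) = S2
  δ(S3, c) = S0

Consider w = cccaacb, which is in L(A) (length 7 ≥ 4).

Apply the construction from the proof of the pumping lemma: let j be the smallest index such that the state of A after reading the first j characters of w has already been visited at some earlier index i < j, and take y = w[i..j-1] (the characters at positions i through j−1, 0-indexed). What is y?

cc

Run of A on w = c c c a a c b:
  step 0: S0  (start)
  step 1: S3  (read c: S0→S3)
  step 2: S0  (read c: S3→S0)   ← first repeat (S0 seen earlier)
  step 3: S3  (read c: S0→S3)
  step 4: S3  (read a: S3→S3)
  step 5: S3  (read a: S3→S3)
  step 6: S0  (read c: S3→S0)
  step 7: S1  (read b: S0→S1)

So i = 0, j = 2, giving x = w[0:0] = ε, y = w[0:2] = cc, z = w[2:7] = caacb.
Check: |xy| = 2 ≤ 4 and |y| = 2 ≥ 1. Reading y takes A from S0 back to S0, so every xyⁱz is accepted.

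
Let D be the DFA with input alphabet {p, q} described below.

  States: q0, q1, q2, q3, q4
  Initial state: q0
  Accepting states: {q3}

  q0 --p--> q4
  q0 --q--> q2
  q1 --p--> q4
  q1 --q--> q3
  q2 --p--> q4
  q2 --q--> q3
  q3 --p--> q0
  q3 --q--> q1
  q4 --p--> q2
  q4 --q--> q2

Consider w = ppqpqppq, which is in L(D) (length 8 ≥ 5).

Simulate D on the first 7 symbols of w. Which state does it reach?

q2

Run of D on the first 7 characters of w = p p q p q p p:
  step 0: q0  (start)
  step 1: q4  (read p: q0→q4)
  step 2: q2  (read p: q4→q2)
  step 3: q3  (read q: q2→q3)
  step 4: q0  (read p: q3→q0)
  step 5: q2  (read q: q0→q2)
  step 6: q4  (read p: q2→q4)
  step 7: q2  (read p: q4→q2)

After reading 7 characters, D is in state q2.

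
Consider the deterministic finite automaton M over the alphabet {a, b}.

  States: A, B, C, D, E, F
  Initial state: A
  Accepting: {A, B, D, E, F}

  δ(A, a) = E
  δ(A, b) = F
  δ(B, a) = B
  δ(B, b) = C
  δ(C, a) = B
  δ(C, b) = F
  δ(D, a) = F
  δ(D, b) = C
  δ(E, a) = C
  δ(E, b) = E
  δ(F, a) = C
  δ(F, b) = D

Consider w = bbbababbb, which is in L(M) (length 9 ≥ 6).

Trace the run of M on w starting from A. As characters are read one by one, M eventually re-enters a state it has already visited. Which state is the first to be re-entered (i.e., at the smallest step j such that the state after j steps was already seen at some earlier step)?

Run of M on w = b b b a b a b b b:
  step 0: A  (start)
  step 1: F  (read b: A→F)
  step 2: D  (read b: F→D)
  step 3: C  (read b: D→C)
  step 4: B  (read a: C→B)
  step 5: C  (read b: B→C)   ← first repeat (C seen earlier)
  step 6: B  (read a: C→B)
  step 7: C  (read b: B→C)
  step 8: F  (read b: C→F)
  step 9: D  (read b: F→D)

The earliest repeat is at step j = 5: M is in C, which it already visited at step i = 3.
Pumping length from the standard proof: p = 6 (the number of states). The repeated state found above gives |xy| = j ≤ 6 and |y| = j − i ≥ 1.

C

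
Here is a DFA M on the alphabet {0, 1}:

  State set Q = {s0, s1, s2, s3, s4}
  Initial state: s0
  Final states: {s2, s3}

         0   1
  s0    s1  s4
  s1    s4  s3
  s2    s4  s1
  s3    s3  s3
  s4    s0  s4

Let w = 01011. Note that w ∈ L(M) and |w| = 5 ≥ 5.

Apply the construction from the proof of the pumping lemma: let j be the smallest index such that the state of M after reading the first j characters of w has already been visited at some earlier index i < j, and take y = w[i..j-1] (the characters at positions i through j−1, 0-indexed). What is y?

0

Run of M on w = 0 1 0 1 1:
  step 0: s0  (start)
  step 1: s1  (read 0: s0→s1)
  step 2: s3  (read 1: s1→s3)
  step 3: s3  (read 0: s3→s3)   ← first repeat (s3 seen earlier)
  step 4: s3  (read 1: s3→s3)
  step 5: s3  (read 1: s3→s3)

So i = 2, j = 3, giving x = w[0:2] = 01, y = w[2:3] = 0, z = w[3:5] = 11.
Check: |xy| = 3 ≤ 5 and |y| = 1 ≥ 1. Reading y takes M from s3 back to s3, so every xyⁱz is accepted.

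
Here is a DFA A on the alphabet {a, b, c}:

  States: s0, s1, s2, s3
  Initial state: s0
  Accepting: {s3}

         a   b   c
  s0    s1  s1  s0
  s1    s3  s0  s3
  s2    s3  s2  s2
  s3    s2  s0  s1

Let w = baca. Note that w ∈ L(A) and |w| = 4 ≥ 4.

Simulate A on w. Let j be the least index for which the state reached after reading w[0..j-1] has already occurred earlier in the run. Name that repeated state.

Run of A on w = b a c a:
  step 0: s0  (start)
  step 1: s1  (read b: s0→s1)
  step 2: s3  (read a: s1→s3)
  step 3: s1  (read c: s3→s1)   ← first repeat (s1 seen earlier)
  step 4: s3  (read a: s1→s3)

The earliest repeat is at step j = 3: A is in s1, which it already visited at step i = 1.
The DFA has 4 states, so the proof of the pumping lemma guarantees a repeated state among the first 4+1 visited; the segment between the two visits is the pumpable y.

s1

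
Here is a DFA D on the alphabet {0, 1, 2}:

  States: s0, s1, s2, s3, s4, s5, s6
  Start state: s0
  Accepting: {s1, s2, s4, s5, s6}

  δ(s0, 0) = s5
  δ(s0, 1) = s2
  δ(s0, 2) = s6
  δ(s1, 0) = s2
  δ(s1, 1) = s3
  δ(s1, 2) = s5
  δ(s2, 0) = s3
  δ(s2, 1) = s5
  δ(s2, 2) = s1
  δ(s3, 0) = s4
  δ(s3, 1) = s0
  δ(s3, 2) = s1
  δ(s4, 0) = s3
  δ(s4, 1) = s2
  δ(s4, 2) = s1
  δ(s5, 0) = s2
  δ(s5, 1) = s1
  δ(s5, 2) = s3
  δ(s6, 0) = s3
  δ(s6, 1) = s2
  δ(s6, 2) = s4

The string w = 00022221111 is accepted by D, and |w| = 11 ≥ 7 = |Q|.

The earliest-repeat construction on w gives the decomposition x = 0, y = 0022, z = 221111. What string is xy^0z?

0221111

xy⁰z = xz = 0·221111 = 0221111.
Reading y = 0022 takes D from s5 back to s5, so after x the machine is still in s5, and z then leads to the accepting state s5. Hence 0221111 ∈ L(D).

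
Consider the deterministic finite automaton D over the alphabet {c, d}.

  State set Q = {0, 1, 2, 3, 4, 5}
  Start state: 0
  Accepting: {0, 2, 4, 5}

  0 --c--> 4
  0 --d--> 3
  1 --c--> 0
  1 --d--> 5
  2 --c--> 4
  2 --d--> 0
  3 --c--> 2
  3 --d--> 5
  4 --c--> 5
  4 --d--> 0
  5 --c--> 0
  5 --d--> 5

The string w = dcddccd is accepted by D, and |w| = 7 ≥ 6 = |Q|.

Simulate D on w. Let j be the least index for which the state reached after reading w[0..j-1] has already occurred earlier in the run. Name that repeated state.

0

Run of D on w = d c d d c c d:
  step 0: 0  (start)
  step 1: 3  (read d: 0→3)
  step 2: 2  (read c: 3→2)
  step 3: 0  (read d: 2→0)   ← first repeat (0 seen earlier)
  step 4: 3  (read d: 0→3)
  step 5: 2  (read c: 3→2)
  step 6: 4  (read c: 2→4)
  step 7: 0  (read d: 4→0)

The earliest repeat is at step j = 3: D is in 0, which it already visited at step i = 0.
Since D has 6 states, any run of length ≥ 6 visits 6+1 states, so by pigeonhole some state repeats within the first 6 steps — that repeat gives the pumpable loop.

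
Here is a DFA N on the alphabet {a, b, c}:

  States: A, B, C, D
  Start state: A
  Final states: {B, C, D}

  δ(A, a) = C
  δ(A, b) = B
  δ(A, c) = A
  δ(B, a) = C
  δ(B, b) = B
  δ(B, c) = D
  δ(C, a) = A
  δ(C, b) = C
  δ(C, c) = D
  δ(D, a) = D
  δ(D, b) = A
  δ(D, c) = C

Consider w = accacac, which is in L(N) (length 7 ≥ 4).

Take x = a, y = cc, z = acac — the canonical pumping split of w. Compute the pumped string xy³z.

xy^3z = a·cc·cc·cc·acac = accccccacac.
Reading y = cc takes N from C back to C, so after x·y·y·y the machine is still in C, and z then leads to the accepting state D. Hence accccccacac ∈ L(N).

accccccacac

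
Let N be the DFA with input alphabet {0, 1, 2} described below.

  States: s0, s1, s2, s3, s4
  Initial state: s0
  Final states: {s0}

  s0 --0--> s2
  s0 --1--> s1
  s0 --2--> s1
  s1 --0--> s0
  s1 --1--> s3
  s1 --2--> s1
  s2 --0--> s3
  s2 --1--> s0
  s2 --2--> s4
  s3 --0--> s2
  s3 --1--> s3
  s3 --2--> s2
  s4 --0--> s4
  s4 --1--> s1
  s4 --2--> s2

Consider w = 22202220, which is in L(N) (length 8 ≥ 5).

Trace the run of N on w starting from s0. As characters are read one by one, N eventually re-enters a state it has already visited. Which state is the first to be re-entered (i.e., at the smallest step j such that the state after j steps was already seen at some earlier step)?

s1

Run of N on w = 2 2 2 0 2 2 2 0:
  step 0: s0  (start)
  step 1: s1  (read 2: s0→s1)
  step 2: s1  (read 2: s1→s1)   ← first repeat (s1 seen earlier)
  step 3: s1  (read 2: s1→s1)
  step 4: s0  (read 0: s1→s0)
  step 5: s1  (read 2: s0→s1)
  step 6: s1  (read 2: s1→s1)
  step 7: s1  (read 2: s1→s1)
  step 8: s0  (read 0: s1→s0)

The earliest repeat is at step j = 2: N is in s1, which it already visited at step i = 1.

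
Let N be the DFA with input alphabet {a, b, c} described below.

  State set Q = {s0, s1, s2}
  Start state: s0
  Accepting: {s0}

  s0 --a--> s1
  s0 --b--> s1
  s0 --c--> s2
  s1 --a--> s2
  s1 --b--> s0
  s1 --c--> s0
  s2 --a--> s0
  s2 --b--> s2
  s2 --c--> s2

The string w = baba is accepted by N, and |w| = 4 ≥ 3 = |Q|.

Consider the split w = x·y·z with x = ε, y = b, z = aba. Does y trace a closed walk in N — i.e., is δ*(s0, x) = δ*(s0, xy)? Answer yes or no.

State sequence: s0 -b-> s1

After x (step 0): s0. After xy (step 1): s1.
They differ (s0 ≠ s1), so y is not a cycle from the state after x; this split is not the one the pumping-lemma construction produces, and pumping y need not keep the string in L(N).

no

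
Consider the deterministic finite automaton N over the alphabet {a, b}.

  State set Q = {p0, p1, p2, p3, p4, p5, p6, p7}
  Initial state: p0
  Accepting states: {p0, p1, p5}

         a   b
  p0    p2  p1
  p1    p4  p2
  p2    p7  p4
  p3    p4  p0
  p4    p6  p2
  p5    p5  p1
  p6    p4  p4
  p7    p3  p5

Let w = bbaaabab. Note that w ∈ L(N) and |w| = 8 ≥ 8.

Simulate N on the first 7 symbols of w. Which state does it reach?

p7

Run of N on the first 7 characters of w = b b a a a b a:
  step 0: p0  (start)
  step 1: p1  (read b: p0→p1)
  step 2: p2  (read b: p1→p2)
  step 3: p7  (read a: p2→p7)
  step 4: p3  (read a: p7→p3)
  step 5: p4  (read a: p3→p4)
  step 6: p2  (read b: p4→p2)
  step 7: p7  (read a: p2→p7)

After reading 7 characters, N is in state p7.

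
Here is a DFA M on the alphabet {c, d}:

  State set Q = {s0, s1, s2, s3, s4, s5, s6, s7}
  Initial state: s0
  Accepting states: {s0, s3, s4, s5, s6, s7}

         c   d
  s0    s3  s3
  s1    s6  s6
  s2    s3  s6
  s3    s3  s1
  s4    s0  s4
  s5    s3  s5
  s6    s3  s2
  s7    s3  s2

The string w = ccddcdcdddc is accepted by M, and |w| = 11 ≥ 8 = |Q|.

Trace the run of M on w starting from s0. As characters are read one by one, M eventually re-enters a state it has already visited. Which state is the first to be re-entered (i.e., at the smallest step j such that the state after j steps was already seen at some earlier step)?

Run of M on w = c c d d c d c d d d c:
  step 0: s0  (start)
  step 1: s3  (read c: s0→s3)
  step 2: s3  (read c: s3→s3)   ← first repeat (s3 seen earlier)
  step 3: s1  (read d: s3→s1)
  step 4: s6  (read d: s1→s6)
  step 5: s3  (read c: s6→s3)
  step 6: s1  (read d: s3→s1)
  step 7: s6  (read c: s1→s6)
  step 8: s2  (read d: s6→s2)
  step 9: s6  (read d: s2→s6)
  step 10: s2  (read d: s6→s2)
  step 11: s3  (read c: s2→s3)

The earliest repeat is at step j = 2: M is in s3, which it already visited at step i = 1.
With |Q| = 8, pigeonhole forces a state repeat no later than step 8; the substring read between the first and second visits to that state can be pumped.

s3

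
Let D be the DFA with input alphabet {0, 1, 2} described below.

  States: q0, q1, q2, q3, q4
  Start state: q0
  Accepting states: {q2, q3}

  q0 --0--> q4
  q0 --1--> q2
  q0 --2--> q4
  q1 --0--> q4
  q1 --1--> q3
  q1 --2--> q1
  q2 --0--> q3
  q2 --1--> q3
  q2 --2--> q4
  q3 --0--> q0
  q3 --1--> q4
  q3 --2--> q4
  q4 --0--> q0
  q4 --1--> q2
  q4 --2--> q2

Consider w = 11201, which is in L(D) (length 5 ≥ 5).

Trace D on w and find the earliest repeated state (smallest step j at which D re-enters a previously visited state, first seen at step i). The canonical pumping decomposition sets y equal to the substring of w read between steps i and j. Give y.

State sequence: q0 -1-> q2 -1-> q3 -2-> q4 -0-> q0 -1-> q2
First repeat at step 4: q0 was already visited.

So i = 0, j = 4, giving x = w[0:0] = ε, y = w[0:4] = 1120, z = w[4:5] = 1.
Check: |xy| = 4 ≤ 5 and |y| = 4 ≥ 1. Reading y takes D from q0 back to q0, so every xyⁱz is accepted.

1120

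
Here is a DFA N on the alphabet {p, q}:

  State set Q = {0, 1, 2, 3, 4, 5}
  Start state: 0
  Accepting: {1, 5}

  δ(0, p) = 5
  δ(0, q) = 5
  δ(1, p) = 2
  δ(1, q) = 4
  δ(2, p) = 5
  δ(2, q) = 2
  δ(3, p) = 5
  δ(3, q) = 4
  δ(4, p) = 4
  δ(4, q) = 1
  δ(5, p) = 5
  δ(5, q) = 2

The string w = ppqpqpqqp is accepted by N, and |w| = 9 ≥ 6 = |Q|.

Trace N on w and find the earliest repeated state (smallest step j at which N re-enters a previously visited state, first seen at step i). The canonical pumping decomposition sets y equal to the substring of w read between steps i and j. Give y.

Run of N on w = p p q p q p q q p:
  step 0: 0  (start)
  step 1: 5  (read p: 0→5)
  step 2: 5  (read p: 5→5)   ← first repeat (5 seen earlier)
  step 3: 2  (read q: 5→2)
  step 4: 5  (read p: 2→5)
  step 5: 2  (read q: 5→2)
  step 6: 5  (read p: 2→5)
  step 7: 2  (read q: 5→2)
  step 8: 2  (read q: 2→2)
  step 9: 5  (read p: 2→5)

So i = 1, j = 2, giving x = w[0:1] = p, y = w[1:2] = p, z = w[2:9] = qpqpqqp.
Check: |xy| = 2 ≤ 6 and |y| = 1 ≥ 1. Reading y takes N from 5 back to 5, so every xyⁱz is accepted.
Since N has 6 states, any run of length ≥ 6 visits 6+1 states, so by pigeonhole some state repeats within the first 6 steps — that repeat gives the pumpable loop.

p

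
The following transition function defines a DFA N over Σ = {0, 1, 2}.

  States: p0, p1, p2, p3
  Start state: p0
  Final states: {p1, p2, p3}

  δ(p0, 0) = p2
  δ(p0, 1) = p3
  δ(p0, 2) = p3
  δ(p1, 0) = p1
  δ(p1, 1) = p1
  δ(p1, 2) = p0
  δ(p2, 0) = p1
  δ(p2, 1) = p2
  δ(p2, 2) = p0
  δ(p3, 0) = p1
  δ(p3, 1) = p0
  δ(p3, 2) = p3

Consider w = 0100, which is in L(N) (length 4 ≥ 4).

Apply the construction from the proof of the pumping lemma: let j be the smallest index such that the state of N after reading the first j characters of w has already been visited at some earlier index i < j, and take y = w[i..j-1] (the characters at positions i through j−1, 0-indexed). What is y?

1

State sequence: p0 -0-> p2 -1-> p2 -0-> p1 -0-> p1
First repeat at step 2: p2 was already visited.

So i = 1, j = 2, giving x = w[0:1] = 0, y = w[1:2] = 1, z = w[2:4] = 00.
Check: |xy| = 2 ≤ 4 and |y| = 1 ≥ 1. Reading y takes N from p2 back to p2, so every xyⁱz is accepted.
With |Q| = 4, pigeonhole forces a state repeat no later than step 4; the substring read between the first and second visits to that state can be pumped.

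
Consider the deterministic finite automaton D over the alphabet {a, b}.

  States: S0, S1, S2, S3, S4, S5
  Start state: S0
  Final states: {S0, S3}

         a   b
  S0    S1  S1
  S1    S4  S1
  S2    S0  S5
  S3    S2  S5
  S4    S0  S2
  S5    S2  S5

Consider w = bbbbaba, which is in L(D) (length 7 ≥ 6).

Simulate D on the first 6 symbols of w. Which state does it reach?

Run of D on the first 6 characters of w = b b b b a b:
  step 0: S0  (start)
  step 1: S1  (read b: S0→S1)
  step 2: S1  (read b: S1→S1)
  step 3: S1  (read b: S1→S1)
  step 4: S1  (read b: S1→S1)
  step 5: S4  (read a: S1→S4)
  step 6: S2  (read b: S4→S2)

After reading 6 characters, D is in state S2.

S2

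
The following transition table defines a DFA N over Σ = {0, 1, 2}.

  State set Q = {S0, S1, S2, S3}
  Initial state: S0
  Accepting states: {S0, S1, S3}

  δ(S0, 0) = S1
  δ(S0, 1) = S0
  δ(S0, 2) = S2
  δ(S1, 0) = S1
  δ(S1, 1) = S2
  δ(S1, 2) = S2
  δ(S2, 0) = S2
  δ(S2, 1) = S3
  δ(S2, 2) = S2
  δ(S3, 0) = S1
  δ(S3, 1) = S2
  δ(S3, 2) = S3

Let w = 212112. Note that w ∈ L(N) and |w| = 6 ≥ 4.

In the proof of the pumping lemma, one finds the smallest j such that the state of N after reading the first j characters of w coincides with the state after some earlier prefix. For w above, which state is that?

S3

Run of N on w = 2 1 2 1 1 2:
  step 0: S0  (start)
  step 1: S2  (read 2: S0→S2)
  step 2: S3  (read 1: S2→S3)
  step 3: S3  (read 2: S3→S3)   ← first repeat (S3 seen earlier)
  step 4: S2  (read 1: S3→S2)
  step 5: S3  (read 1: S2→S3)
  step 6: S3  (read 2: S3→S3)

The earliest repeat is at step j = 3: N is in S3, which it already visited at step i = 2.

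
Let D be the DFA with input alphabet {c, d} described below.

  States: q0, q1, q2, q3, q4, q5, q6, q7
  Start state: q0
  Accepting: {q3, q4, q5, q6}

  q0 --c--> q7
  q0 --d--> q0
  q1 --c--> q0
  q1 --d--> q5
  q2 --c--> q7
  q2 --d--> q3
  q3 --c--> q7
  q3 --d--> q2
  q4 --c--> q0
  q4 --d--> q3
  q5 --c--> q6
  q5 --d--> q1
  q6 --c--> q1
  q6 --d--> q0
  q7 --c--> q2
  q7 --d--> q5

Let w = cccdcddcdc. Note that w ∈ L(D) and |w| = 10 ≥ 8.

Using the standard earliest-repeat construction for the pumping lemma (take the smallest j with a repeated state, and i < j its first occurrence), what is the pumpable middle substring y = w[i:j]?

State sequence: q0 -c-> q7 -c-> q2 -c-> q7 -d-> q5 -c-> q6 -d-> q0 -d-> q0 -c-> q7 -d-> q5 -c-> q6
First repeat at step 3: q7 was already visited.

So i = 1, j = 3, giving x = w[0:1] = c, y = w[1:3] = cc, z = w[3:10] = dcddcdc.
Check: |xy| = 3 ≤ 8 and |y| = 2 ≥ 1. Reading y takes D from q7 back to q7, so every xyⁱz is accepted.
The DFA has 8 states, so the proof of the pumping lemma guarantees a repeated state among the first 8+1 visited; the segment between the two visits is the pumpable y.

cc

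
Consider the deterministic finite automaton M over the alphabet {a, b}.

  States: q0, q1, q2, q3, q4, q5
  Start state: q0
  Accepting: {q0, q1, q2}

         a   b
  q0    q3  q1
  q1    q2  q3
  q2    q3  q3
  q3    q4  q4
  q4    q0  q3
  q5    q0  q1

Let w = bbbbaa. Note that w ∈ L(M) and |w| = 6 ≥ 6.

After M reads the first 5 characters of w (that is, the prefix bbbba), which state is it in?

State sequence: q0 -b-> q1 -b-> q3 -b-> q4 -b-> q3 -a-> q4

After reading 5 characters, M is in state q4.
(This kind of state-tracing is the core of the pumping-lemma construction: with 6 states, pigeonhole forces a repeat within the first 6 steps.)

q4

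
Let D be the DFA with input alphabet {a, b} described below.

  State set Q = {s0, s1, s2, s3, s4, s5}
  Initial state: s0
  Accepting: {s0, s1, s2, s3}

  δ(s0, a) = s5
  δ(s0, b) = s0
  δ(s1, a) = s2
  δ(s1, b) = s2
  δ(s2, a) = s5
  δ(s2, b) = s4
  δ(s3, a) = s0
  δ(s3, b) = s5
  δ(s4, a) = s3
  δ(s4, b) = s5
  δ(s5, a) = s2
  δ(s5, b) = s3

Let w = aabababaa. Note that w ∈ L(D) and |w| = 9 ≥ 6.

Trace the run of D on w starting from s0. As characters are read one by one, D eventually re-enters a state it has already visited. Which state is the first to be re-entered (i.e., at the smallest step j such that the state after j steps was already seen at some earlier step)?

Run of D on w = a a b a b a b a a:
  step 0: s0  (start)
  step 1: s5  (read a: s0→s5)
  step 2: s2  (read a: s5→s2)
  step 3: s4  (read b: s2→s4)
  step 4: s3  (read a: s4→s3)
  step 5: s5  (read b: s3→s5)   ← first repeat (s5 seen earlier)
  step 6: s2  (read a: s5→s2)
  step 7: s4  (read b: s2→s4)
  step 8: s3  (read a: s4→s3)
  step 9: s0  (read a: s3→s0)

The earliest repeat is at step j = 5: D is in s5, which it already visited at step i = 1.

s5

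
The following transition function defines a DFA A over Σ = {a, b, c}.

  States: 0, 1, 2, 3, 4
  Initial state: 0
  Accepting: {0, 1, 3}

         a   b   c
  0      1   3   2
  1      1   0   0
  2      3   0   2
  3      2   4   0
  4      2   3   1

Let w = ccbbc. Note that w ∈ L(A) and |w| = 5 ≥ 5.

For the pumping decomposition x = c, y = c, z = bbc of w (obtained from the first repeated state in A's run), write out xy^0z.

cbbc

xy⁰z = xz = c·bbc = cbbc.
Reading y = c takes A from 2 back to 2, so after x the machine is still in 2, and z then leads to the accepting state 0. Hence cbbc ∈ L(A).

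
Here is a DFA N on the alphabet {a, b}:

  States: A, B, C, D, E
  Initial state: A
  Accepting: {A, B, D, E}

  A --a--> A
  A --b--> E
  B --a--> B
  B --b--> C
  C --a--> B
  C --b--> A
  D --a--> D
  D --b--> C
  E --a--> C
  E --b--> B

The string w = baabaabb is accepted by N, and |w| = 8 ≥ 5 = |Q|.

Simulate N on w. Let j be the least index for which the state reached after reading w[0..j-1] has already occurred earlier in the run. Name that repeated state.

State sequence: A -b-> E -a-> C -a-> B -b-> C -a-> B -a-> B -b-> C -b-> A
First repeat at step 4: C was already visited.

The earliest repeat is at step j = 4: N is in C, which it already visited at step i = 2.
Pumping length from the standard proof: p = 5 (the number of states). The repeated state found above gives |xy| = j ≤ 5 and |y| = j − i ≥ 1.

C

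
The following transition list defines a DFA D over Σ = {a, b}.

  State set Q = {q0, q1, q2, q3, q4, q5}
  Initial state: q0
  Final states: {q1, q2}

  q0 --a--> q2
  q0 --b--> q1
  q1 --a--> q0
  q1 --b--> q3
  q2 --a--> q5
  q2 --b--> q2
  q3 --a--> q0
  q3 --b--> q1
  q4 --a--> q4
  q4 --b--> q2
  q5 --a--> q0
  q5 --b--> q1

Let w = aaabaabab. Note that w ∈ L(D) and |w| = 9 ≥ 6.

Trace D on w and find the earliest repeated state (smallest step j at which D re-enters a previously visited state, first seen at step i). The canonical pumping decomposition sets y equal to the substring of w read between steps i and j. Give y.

aaa

State sequence: q0 -a-> q2 -a-> q5 -a-> q0 -b-> q1 -a-> q0 -a-> q2 -b-> q2 -a-> q5 -b-> q1
First repeat at step 3: q0 was already visited.

So i = 0, j = 3, giving x = w[0:0] = ε, y = w[0:3] = aaa, z = w[3:9] = baabab.
Check: |xy| = 3 ≤ 6 and |y| = 3 ≥ 1. Reading y takes D from q0 back to q0, so every xyⁱz is accepted.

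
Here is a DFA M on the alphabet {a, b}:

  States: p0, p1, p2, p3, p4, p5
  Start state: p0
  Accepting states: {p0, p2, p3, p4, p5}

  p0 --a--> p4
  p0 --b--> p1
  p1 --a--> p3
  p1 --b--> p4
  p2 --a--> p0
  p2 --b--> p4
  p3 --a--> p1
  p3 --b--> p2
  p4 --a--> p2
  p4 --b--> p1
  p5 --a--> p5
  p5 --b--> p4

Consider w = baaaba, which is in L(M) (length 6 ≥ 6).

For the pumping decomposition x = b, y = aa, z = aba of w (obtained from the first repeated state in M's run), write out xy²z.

xy^2z = b·aa·aa·aba = baaaaaba.
Reading y = aa takes M from p1 back to p1, so after x·y·y the machine is still in p1, and z then leads to the accepting state p0. Hence baaaaaba ∈ L(M).

baaaaaba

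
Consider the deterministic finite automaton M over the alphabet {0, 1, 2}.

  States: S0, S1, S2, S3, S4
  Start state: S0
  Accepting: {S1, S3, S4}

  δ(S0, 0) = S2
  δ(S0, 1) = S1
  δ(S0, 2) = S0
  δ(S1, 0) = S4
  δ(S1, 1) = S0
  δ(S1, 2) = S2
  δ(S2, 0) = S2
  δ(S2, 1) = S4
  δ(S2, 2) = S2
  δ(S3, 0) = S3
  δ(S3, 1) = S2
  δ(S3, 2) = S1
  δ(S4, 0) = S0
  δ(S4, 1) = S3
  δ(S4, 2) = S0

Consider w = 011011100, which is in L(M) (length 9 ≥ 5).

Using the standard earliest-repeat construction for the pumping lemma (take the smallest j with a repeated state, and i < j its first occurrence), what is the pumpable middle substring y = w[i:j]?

0

Run of M on w = 0 1 1 0 1 1 1 0 0:
  step 0: S0  (start)
  step 1: S2  (read 0: S0→S2)
  step 2: S4  (read 1: S2→S4)
  step 3: S3  (read 1: S4→S3)
  step 4: S3  (read 0: S3→S3)   ← first repeat (S3 seen earlier)
  step 5: S2  (read 1: S3→S2)
  step 6: S4  (read 1: S2→S4)
  step 7: S3  (read 1: S4→S3)
  step 8: S3  (read 0: S3→S3)
  step 9: S3  (read 0: S3→S3)

So i = 3, j = 4, giving x = w[0:3] = 011, y = w[3:4] = 0, z = w[4:9] = 11100.
Check: |xy| = 4 ≤ 5 and |y| = 1 ≥ 1. Reading y takes M from S3 back to S3, so every xyⁱz is accepted.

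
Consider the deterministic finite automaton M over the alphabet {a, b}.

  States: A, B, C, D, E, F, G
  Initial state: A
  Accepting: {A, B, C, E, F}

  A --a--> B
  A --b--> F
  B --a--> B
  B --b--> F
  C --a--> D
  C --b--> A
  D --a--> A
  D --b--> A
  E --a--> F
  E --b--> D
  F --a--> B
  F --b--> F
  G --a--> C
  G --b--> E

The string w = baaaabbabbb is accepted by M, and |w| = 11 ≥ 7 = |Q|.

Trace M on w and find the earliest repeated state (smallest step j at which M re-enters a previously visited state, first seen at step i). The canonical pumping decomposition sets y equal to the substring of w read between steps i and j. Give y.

State sequence: A -b-> F -a-> B -a-> B -a-> B -a-> B -b-> F -b-> F -a-> B -b-> F -b-> F -b-> F
First repeat at step 3: B was already visited.

So i = 2, j = 3, giving x = w[0:2] = ba, y = w[2:3] = a, z = w[3:11] = aabbabbb.
Check: |xy| = 3 ≤ 7 and |y| = 1 ≥ 1. Reading y takes M from B back to B, so every xyⁱz is accepted.
Pumping length from the standard proof: p = 7 (the number of states). The repeated state found above gives |xy| = j ≤ 7 and |y| = j − i ≥ 1.

a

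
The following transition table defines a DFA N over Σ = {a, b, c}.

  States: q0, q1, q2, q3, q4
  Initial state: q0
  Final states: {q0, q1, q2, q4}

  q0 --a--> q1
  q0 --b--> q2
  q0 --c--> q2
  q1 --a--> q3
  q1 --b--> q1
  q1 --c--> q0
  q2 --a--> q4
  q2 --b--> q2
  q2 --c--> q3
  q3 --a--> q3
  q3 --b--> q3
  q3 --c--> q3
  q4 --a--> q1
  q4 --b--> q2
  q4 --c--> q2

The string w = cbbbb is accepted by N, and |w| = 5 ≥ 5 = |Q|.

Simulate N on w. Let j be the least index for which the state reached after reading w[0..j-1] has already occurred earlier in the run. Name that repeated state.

q2

State sequence: q0 -c-> q2 -b-> q2 -b-> q2 -b-> q2 -b-> q2
First repeat at step 2: q2 was already visited.

The earliest repeat is at step j = 2: N is in q2, which it already visited at step i = 1.
The DFA has 5 states, so the proof of the pumping lemma guarantees a repeated state among the first 5+1 visited; the segment between the two visits is the pumpable y.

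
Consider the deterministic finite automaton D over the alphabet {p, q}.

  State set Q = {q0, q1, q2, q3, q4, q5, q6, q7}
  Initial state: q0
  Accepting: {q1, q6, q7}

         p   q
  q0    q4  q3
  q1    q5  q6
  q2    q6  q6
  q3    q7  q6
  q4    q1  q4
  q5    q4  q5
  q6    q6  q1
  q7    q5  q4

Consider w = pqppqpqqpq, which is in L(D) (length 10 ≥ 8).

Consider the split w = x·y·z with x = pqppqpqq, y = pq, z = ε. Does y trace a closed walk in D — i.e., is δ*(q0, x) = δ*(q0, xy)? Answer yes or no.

Run of D on the first 10 characters of w = p q p p q p q q p q:
  step 0: q0  (start)
  step 1: q4  (read p: q0→q4)
  step 2: q4  (read q: q4→q4)
  step 3: q1  (read p: q4→q1)
  step 4: q5  (read p: q1→q5)
  step 5: q5  (read q: q5→q5)
  step 6: q4  (read p: q5→q4)
  step 7: q4  (read q: q4→q4)
  step 8: q4  (read q: q4→q4)
  step 9: q1  (read p: q4→q1)
  step 10: q6  (read q: q1→q6)

After x (step 8): q4. After xy (step 10): q6.
They differ (q4 ≠ q6), so y is not a cycle from the state after x; this split is not the one the pumping-lemma construction produces, and pumping y need not keep the string in L(D).

no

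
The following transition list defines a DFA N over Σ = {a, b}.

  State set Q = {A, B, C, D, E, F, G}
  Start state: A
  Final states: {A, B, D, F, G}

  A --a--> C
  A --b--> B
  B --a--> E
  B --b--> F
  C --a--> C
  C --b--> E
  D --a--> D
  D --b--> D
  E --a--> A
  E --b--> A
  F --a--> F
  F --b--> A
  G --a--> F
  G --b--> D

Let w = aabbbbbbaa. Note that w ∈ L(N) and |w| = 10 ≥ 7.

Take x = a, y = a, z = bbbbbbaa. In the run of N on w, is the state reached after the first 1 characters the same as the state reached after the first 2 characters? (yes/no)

yes

Run of N on the first 2 characters of w = a a:
  step 0: A  (start)
  step 1: C  (read a: A→C)
  step 2: C  (read a: C→C)

After x (step 1): C. After xy (step 2): C.
They match, so y = a drives N around a cycle from C back to itself; pumping y any number of times keeps N in C before reading z, and xyⁱz ∈ L(N) for every i ≥ 0.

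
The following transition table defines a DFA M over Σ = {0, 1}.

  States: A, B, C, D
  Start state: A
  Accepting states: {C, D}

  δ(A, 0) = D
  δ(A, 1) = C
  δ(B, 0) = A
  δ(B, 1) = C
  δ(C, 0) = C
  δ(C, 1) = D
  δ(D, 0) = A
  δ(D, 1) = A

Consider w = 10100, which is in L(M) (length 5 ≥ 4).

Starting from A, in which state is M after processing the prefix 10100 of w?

D

Run of M on the first 5 characters of w = 1 0 1 0 0:
  step 0: A  (start)
  step 1: C  (read 1: A→C)
  step 2: C  (read 0: C→C)
  step 3: D  (read 1: C→D)
  step 4: A  (read 0: D→A)
  step 5: D  (read 0: A→D)

After reading 5 characters, M is in state D.
(This kind of state-tracing is the core of the pumping-lemma construction: with 4 states, pigeonhole forces a repeat within the first 4 steps.)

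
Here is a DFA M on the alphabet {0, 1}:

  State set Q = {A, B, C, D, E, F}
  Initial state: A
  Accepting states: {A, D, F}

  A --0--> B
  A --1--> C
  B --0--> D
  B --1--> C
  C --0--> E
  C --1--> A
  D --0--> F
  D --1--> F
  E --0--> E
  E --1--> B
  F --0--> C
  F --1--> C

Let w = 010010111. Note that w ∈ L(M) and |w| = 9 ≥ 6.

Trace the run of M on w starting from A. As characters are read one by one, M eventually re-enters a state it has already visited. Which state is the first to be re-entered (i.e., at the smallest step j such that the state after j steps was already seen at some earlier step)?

State sequence: A -0-> B -1-> C -0-> E -0-> E -1-> B -0-> D -1-> F -1-> C -1-> A
First repeat at step 4: E was already visited.

The earliest repeat is at step j = 4: M is in E, which it already visited at step i = 3.
With |Q| = 6, pigeonhole forces a state repeat no later than step 6; the substring read between the first and second visits to that state can be pumped.

E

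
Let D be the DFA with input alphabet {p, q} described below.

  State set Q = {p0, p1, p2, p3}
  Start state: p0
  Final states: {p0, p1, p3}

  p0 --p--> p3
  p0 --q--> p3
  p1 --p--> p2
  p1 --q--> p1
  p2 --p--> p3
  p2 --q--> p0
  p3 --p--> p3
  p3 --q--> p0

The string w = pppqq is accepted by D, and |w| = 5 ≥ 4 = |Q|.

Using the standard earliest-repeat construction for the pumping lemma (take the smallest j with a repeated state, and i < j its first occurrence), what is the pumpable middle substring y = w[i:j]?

p

Run of D on w = p p p q q:
  step 0: p0  (start)
  step 1: p3  (read p: p0→p3)
  step 2: p3  (read p: p3→p3)   ← first repeat (p3 seen earlier)
  step 3: p3  (read p: p3→p3)
  step 4: p0  (read q: p3→p0)
  step 5: p3  (read q: p0→p3)

So i = 1, j = 2, giving x = w[0:1] = p, y = w[1:2] = p, z = w[2:5] = pqq.
Check: |xy| = 2 ≤ 4 and |y| = 1 ≥ 1. Reading y takes D from p3 back to p3, so every xyⁱz is accepted.
The DFA has 4 states, so the proof of the pumping lemma guarantees a repeated state among the first 4+1 visited; the segment between the two visits is the pumpable y.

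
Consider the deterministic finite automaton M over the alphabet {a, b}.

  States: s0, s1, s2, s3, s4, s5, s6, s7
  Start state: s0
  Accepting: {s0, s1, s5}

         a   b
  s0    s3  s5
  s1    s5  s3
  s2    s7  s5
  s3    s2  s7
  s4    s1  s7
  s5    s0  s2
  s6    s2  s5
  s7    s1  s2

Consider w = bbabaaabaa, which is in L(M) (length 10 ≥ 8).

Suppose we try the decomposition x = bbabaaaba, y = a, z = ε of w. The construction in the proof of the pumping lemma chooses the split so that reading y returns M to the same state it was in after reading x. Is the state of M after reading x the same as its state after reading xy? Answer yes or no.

Run of M on the first 10 characters of w = b b a b a a a b a a:
  step 0: s0  (start)
  step 1: s5  (read b: s0→s5)
  step 2: s2  (read b: s5→s2)
  step 3: s7  (read a: s2→s7)
  step 4: s2  (read b: s7→s2)
  step 5: s7  (read a: s2→s7)
  step 6: s1  (read a: s7→s1)
  step 7: s5  (read a: s1→s5)
  step 8: s2  (read b: s5→s2)
  step 9: s7  (read a: s2→s7)
  step 10: s1  (read a: s7→s1)

After x (step 9): s7. After xy (step 10): s1.
They differ (s7 ≠ s1), so y is not a cycle from the state after x; this split is not the one the pumping-lemma construction produces, and pumping y need not keep the string in L(M).

no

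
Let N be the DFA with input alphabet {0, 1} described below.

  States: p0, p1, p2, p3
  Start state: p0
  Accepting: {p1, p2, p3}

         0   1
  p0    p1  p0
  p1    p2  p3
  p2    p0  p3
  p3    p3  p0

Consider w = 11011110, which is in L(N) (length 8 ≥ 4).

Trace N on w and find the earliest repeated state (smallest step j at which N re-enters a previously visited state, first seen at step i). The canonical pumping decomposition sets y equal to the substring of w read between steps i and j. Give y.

State sequence: p0 -1-> p0 -1-> p0 -0-> p1 -1-> p3 -1-> p0 -1-> p0 -1-> p0 -0-> p1
First repeat at step 1: p0 was already visited.

So i = 0, j = 1, giving x = w[0:0] = ε, y = w[0:1] = 1, z = w[1:8] = 1011110.
Check: |xy| = 1 ≤ 4 and |y| = 1 ≥ 1. Reading y takes N from p0 back to p0, so every xyⁱz is accepted.
With |Q| = 4, pigeonhole forces a state repeat no later than step 4; the substring read between the first and second visits to that state can be pumped.

1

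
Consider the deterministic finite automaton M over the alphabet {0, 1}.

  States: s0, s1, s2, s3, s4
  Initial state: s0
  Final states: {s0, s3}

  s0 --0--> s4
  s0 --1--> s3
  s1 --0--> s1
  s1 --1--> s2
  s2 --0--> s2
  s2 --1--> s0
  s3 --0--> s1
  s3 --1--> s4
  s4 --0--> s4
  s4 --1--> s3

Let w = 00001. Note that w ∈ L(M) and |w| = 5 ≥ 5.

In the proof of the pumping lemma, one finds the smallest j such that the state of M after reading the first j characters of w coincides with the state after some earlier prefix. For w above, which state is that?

s4

Run of M on w = 0 0 0 0 1:
  step 0: s0  (start)
  step 1: s4  (read 0: s0→s4)
  step 2: s4  (read 0: s4→s4)   ← first repeat (s4 seen earlier)
  step 3: s4  (read 0: s4→s4)
  step 4: s4  (read 0: s4→s4)
  step 5: s3  (read 1: s4→s3)

The earliest repeat is at step j = 2: M is in s4, which it already visited at step i = 1.
Pumping length from the standard proof: p = 5 (the number of states). The repeated state found above gives |xy| = j ≤ 5 and |y| = j − i ≥ 1.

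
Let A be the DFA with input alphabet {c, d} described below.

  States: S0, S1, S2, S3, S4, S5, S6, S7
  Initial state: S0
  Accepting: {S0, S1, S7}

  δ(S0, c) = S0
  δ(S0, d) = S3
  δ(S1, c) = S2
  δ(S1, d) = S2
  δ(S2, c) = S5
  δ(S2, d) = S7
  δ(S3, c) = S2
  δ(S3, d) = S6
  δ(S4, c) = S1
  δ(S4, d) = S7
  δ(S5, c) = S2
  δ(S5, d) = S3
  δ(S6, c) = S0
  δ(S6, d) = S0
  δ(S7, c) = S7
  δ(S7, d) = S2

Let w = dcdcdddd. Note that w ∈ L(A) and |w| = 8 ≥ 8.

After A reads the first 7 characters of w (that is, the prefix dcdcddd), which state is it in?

S2

State sequence: S0 -d-> S3 -c-> S2 -d-> S7 -c-> S7 -d-> S2 -d-> S7 -d-> S2

After reading 7 characters, A is in state S2.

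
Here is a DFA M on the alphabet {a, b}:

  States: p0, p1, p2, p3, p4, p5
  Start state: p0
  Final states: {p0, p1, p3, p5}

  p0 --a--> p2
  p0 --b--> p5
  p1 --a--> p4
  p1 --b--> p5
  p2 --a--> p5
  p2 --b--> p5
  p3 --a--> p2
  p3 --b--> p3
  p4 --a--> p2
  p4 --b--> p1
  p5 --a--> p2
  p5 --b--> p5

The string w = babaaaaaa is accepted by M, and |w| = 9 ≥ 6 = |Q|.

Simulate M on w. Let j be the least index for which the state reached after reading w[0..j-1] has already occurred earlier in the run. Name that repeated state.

p5

State sequence: p0 -b-> p5 -a-> p2 -b-> p5 -a-> p2 -a-> p5 -a-> p2 -a-> p5 -a-> p2 -a-> p5
First repeat at step 3: p5 was already visited.

The earliest repeat is at step j = 3: M is in p5, which it already visited at step i = 1.
Since M has 6 states, any run of length ≥ 6 visits 6+1 states, so by pigeonhole some state repeats within the first 6 steps — that repeat gives the pumpable loop.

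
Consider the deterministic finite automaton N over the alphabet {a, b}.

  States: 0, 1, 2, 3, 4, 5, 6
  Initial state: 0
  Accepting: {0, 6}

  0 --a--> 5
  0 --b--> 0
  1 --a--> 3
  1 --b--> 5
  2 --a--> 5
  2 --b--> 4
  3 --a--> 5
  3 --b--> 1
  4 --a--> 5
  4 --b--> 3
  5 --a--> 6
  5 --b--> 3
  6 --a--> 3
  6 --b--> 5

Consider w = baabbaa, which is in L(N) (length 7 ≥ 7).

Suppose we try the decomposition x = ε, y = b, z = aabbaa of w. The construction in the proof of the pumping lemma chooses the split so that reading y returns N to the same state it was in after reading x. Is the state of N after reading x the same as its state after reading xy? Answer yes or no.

yes

State sequence: 0 -b-> 0

After x (step 0): 0. After xy (step 1): 0.
They match, so y = b drives N around a cycle from 0 back to itself; pumping y any number of times keeps N in 0 before reading z, and xyⁱz ∈ L(N) for every i ≥ 0.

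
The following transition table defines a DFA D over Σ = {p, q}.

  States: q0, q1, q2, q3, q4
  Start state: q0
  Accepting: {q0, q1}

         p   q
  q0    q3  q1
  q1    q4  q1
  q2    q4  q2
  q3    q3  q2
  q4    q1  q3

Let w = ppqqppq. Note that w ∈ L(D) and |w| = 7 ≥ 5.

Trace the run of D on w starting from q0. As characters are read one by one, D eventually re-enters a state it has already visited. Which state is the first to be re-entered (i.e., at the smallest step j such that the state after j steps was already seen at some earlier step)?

State sequence: q0 -p-> q3 -p-> q3 -q-> q2 -q-> q2 -p-> q4 -p-> q1 -q-> q1
First repeat at step 2: q3 was already visited.

The earliest repeat is at step j = 2: D is in q3, which it already visited at step i = 1.
Since D has 5 states, any run of length ≥ 5 visits 5+1 states, so by pigeonhole some state repeats within the first 5 steps — that repeat gives the pumpable loop.

q3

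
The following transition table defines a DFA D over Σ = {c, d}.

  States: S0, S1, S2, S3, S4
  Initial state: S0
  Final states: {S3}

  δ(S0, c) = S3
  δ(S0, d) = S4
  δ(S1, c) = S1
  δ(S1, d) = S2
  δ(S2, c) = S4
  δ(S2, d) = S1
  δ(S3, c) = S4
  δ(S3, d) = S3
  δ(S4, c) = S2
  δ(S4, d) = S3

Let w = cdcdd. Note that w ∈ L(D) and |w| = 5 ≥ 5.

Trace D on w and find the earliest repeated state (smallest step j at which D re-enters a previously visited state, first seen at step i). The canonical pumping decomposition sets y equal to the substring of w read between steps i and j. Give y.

d

State sequence: S0 -c-> S3 -d-> S3 -c-> S4 -d-> S3 -d-> S3
First repeat at step 2: S3 was already visited.

So i = 1, j = 2, giving x = w[0:1] = c, y = w[1:2] = d, z = w[2:5] = cdd.
Check: |xy| = 2 ≤ 5 and |y| = 1 ≥ 1. Reading y takes D from S3 back to S3, so every xyⁱz is accepted.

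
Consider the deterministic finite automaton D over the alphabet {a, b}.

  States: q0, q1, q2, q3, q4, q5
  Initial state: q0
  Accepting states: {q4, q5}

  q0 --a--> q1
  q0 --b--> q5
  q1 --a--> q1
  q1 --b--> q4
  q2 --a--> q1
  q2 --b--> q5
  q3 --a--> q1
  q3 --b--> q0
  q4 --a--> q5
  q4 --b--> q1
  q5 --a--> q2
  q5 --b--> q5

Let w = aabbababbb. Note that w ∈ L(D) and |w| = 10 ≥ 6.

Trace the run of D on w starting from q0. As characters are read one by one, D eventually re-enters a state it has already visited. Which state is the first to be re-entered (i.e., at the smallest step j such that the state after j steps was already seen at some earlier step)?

State sequence: q0 -a-> q1 -a-> q1 -b-> q4 -b-> q1 -a-> q1 -b-> q4 -a-> q5 -b-> q5 -b-> q5 -b-> q5
First repeat at step 2: q1 was already visited.

The earliest repeat is at step j = 2: D is in q1, which it already visited at step i = 1.
Pumping length from the standard proof: p = 6 (the number of states). The repeated state found above gives |xy| = j ≤ 6 and |y| = j − i ≥ 1.

q1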